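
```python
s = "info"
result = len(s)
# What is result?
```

Trace:
`s = "info"` → s = 'info'
`result = len(s)` → result = 4
So result = 4

Answer: 4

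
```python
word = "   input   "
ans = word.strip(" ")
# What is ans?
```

Trace:
`word = "   input   "` → word = '   input   '
`ans = word.strip(" ")` → ans = 'input'
So ans = 'input'

Answer: 'input'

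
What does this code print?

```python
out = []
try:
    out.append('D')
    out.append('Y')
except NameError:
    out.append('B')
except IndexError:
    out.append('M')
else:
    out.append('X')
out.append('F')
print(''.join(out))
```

Execution trace: 'D' (try body) → 'Y' (try body, no exception) → 'X' (else) → 'F' (after the try/except). Output: DYXF

Answer: DYXF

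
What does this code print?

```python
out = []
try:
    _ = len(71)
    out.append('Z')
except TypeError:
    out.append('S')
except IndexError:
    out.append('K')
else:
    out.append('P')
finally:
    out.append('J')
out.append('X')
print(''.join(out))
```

Execution trace: 'S' (except TypeError) → 'J' (finally) → 'X' (after the try/except). Output: SJX

Answer: SJX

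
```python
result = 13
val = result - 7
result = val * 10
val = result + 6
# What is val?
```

Trace:
`result = 13` → result = 13
`val = result - 7` → val = 6
`result = val * 10` → result = 60
`val = result + 6` → val = 66
So val = 66

Answer: 66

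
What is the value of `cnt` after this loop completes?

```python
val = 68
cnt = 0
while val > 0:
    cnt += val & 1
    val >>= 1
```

Count set bits in 68 (binary: 0b1000100)
`cnt` takes the values: 0 → 1 → 2

Answer: 2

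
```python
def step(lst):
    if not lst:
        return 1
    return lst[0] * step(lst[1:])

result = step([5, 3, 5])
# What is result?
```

Product over [5, 3, 5] = 5 * 3 * 5 = 75

Answer: 75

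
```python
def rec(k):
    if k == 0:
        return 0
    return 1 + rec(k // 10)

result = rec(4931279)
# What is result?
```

Count of digits of 4931279: 7

Answer: 7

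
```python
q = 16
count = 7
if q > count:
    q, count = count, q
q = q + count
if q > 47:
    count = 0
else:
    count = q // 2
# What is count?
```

Trace:
`q = 16` → q = 16
`count = 7` → count = 7
`if q > count: ...` → q > count is True → q = 7; count = 16
`q = q + count` → q = 23
`if q > 47: ...` → q > 47 is False, take else branch → count = 11
So count = 11

Answer: 11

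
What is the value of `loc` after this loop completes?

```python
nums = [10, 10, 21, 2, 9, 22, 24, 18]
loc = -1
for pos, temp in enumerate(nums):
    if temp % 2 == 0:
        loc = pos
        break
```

First even number index in [10, 10, 21, 2, 9, 22, 24, 18]
`loc` takes the values: -1 → 0

Answer: 0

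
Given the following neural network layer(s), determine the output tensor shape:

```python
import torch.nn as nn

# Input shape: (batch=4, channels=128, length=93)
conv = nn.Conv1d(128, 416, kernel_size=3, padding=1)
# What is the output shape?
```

Input: (4, 128, 93) -> Output: (4, 416, 93)

Answer: (4, 416, 93)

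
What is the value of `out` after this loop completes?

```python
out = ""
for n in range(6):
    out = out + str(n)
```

Concatenate digits 0 to 5
`out` takes the values: "" → "0" → "01" → "012" → "0123" → "01234" → "012345"

Answer: "012345"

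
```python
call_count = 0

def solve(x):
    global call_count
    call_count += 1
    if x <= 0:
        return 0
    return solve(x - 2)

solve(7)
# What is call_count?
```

Linear recursion stepping by 2: 5 calls from x=7 down to ≤0.

Answer: 5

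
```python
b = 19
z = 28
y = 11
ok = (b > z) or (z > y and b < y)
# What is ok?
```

Trace:
`b = 19` → b = 19
`z = 28` → z = 28
`y = 11` → y = 11
`ok = (b > z) or (z > y and b < y)` → ok = False
So ok = False

Answer: False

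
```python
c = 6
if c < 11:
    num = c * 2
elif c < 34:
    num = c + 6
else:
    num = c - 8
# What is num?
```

Trace:
`c = 6` → c = 6
`if c < 11: ...` → c < 11 is True → num = 12
So num = 12

Answer: 12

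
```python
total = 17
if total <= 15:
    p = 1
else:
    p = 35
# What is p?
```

Trace:
`total = 17` → total = 17
`if total <= 15: ...` → total <= 15 is False, take else branch → p = 35
So p = 35

Answer: 35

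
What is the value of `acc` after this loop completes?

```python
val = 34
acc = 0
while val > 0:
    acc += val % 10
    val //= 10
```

Sum digits of 34
`acc` takes the values: 0 → 4 → 7

Answer: 7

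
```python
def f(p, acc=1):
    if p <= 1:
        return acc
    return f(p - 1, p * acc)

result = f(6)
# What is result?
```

Accumulator trace (n, acc): (6, 1) -> (5, 6) -> (4, 30) -> (3, 120) -> (2, 360) -> (1, 720) -> return 720

Answer: 720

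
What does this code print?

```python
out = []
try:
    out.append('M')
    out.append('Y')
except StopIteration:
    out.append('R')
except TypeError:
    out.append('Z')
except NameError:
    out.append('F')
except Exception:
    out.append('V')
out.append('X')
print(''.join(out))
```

Execution trace: 'M' (try body) → 'Y' (try body, no exception) → 'X' (after the try/except). Output: MYX

Answer: MYX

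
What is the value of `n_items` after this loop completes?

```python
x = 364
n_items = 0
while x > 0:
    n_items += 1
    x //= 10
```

Count digits by repeated division by 10
`n_items` takes the values: 0 → 1 → 2 → 3

Answer: 3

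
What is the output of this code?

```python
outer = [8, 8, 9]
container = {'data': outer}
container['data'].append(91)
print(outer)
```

Key concept: dict holds reference to list.
Step by step:
`outer = [8, 8, 9]` → outer = [8, 8, 9]
`container = {'data': outer}` → container = {'data': [8, 8, 9]}
`container['data'].append(91)` → outer = [8, 8, 9, 91]; container = {'data': [8, 8, 9, 91]}
`print(outer)` → prints [8, 8, 9, 91]

Answer: [8, 8, 9, 91]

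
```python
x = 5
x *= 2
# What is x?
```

Trace:
`x = 5` → x = 5
`x *= 2` → x = 10
So x = 10

Answer: 10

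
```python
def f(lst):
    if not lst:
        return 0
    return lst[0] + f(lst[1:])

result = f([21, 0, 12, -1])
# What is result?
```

21 + 0 + 12 + (-1) + 0 = 32

Answer: 32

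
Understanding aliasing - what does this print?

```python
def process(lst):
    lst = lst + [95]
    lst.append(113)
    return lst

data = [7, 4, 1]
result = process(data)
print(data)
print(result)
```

Key concept: rebinding parameter vs mutation.
Step by step:
`data = [7, 4, 1]` → data = [7, 4, 1]
`result = process(data)` → result = [7, 4, 1, 95, 113]
`print(data)` → prints [7, 4, 1]
`print(result)` → prints [7, 4, 1, 95, 113]

Answer:
[7, 4, 1]
[7, 4, 1, 95, 113]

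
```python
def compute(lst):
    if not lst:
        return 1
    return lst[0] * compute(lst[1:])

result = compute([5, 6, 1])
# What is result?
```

Product over [5, 6, 1] = 5 * 6 * 1 = 30

Answer: 30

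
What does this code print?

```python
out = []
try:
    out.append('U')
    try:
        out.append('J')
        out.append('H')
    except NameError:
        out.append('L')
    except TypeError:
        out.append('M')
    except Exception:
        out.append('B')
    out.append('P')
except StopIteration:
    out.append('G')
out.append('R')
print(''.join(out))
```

Execution trace: 'U' (try body) → 'J' (inner try body) → 'H' (inner try body, no exception) → 'P' (try body, no exception) → 'R' (after the try/except). Output: UJHPR

Answer: UJHPR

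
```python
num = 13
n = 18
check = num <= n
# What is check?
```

Trace:
`num = 13` → num = 13
`n = 18` → n = 18
`check = num <= n` → check = True
So check = True

Answer: True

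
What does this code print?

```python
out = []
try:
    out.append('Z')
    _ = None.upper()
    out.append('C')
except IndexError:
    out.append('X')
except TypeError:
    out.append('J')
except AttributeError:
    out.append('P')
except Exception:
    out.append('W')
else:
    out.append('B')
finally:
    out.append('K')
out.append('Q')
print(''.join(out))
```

Execution trace: 'Z' (try body) → 'P' (except AttributeError) → 'K' (finally) → 'Q' (after the try/except). Output: ZPKQ

Answer: ZPKQ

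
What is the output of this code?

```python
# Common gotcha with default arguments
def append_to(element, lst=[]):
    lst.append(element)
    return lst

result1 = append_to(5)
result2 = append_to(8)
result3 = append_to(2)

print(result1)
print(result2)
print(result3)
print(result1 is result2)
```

Key concept: mutable default argument gotcha.
Step by step:
`result1 = append_to(5)` → result1 = [5]
`result2 = append_to(8)` → result1 = [5, 8] (same object as result2); result2 = [5, 8] (same object as result1)
`result3 = append_to(2)` → result1 = [5, 8, 2] (same object as result2, result3); result2 = [5, 8, 2] (same object as result1, result3); result3 = [5, 8, 2] (same object as result1, result2)
`print(result1)` → prints [5, 8, 2]
`print(result2)` → prints [5, 8, 2]
`print(result3)` → prints [5, 8, 2]
`print(result1 is result2)` → prints True

Answer:
[5, 8, 2]
[5, 8, 2]
[5, 8, 2]
True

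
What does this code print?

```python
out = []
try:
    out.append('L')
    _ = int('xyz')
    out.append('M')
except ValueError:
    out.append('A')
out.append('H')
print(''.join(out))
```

Execution trace: 'L' (try body) → 'A' (except ValueError) → 'H' (after the try/except). Output: LAH

Answer: LAH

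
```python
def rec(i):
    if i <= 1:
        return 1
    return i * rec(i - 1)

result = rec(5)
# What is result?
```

rec(5) = 5 * 4 * 3 * 2 * 1 = 120

Answer: 120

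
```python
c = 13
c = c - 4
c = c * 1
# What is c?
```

Trace:
`c = 13` → c = 13
`c = c - 4` → c = 9
`c = c * 1` → c = 9
So c = 9

Answer: 9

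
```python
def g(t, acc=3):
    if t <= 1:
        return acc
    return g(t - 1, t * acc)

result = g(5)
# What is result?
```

Accumulator trace (n, acc): (5, 3) -> (4, 15) -> (3, 60) -> (2, 180) -> (1, 360) -> return 360

Answer: 360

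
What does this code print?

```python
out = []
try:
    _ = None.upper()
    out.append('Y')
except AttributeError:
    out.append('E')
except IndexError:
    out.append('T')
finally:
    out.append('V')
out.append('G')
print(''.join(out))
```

Execution trace: 'E' (except AttributeError) → 'V' (finally) → 'G' (after the try/except). Output: EVG

Answer: EVG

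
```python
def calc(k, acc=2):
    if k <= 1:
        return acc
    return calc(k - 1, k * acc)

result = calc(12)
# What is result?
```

Accumulator trace (n, acc): (12, 2) -> (11, 24) -> (10, 264) -> (9, 2640) -> (8, 23760) -> (7, 190080) -> (6, 1330560) -> (5, 7983360) -> (4, 39916800) -> (3, 159667200) -> (2, 479001600) -> (1, 958003200) -> return 958003200

Answer: 958003200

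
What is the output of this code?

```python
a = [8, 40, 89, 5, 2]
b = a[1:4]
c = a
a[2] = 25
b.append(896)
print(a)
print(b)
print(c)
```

Key concept: slice vs alias.
Step by step:
`a = [8, 40, 89, 5, 2]` → a = [8, 40, 89, 5, 2]
`b = a[1:4]` → b = [40, 89, 5]
`c = a` → c = [8, 40, 89, 5, 2] (same object as a)
`a[2] = 25` → a = [8, 40, 25, 5, 2] (same object as c); c = [8, 40, 25, 5, 2] (same object as a)
`b.append(896)` → b = [40, 89, 5, 896]
`print(a)` → prints [8, 40, 25, 5, 2]
`print(b)` → prints [40, 89, 5, 896]
`print(c)` → prints [8, 40, 25, 5, 2]

Answer:
[8, 40, 25, 5, 2]
[40, 89, 5, 896]
[8, 40, 25, 5, 2]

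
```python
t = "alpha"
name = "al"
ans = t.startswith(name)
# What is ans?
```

Trace:
`t = "alpha"` → t = 'alpha'
`name = "al"` → name = 'al'
`ans = t.startswith(name)` → ans = True
So ans = True

Answer: True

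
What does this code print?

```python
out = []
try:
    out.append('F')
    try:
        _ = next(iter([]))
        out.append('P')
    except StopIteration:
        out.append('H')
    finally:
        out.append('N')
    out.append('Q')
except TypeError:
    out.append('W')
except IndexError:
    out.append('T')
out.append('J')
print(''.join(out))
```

Execution trace: 'F' (try body) → 'H' (inner except StopIteration) → 'N' (inner finally) → 'Q' (try body, no exception) → 'J' (after the try/except). Output: FHNQJ

Answer: FHNQJ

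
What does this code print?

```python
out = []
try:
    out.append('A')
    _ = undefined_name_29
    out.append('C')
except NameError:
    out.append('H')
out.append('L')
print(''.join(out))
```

Execution trace: 'A' (try body) → 'H' (except NameError) → 'L' (after the try/except). Output: AHL

Answer: AHL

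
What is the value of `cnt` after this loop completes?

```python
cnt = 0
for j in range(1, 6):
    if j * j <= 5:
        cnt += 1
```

Count numbers where j² ≤ 5
`cnt` takes the values: 0 → 1 → 2

Answer: 2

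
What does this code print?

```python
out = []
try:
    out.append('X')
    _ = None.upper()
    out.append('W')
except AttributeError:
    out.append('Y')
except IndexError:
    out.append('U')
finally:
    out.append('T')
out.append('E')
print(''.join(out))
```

Execution trace: 'X' (try body) → 'Y' (except AttributeError) → 'T' (finally) → 'E' (after the try/except). Output: XYTE

Answer: XYTE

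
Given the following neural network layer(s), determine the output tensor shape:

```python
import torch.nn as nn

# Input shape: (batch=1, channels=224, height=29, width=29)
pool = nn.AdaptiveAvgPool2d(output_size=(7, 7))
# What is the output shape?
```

Input: (1, 224, 29, 29) -> Output: (1, 224, 7, 7)

Answer: (1, 224, 7, 7)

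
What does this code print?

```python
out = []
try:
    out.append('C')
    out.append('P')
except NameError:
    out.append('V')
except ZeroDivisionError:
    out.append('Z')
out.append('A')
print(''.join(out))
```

Execution trace: 'C' (try body) → 'P' (try body, no exception) → 'A' (after the try/except). Output: CPA

Answer: CPA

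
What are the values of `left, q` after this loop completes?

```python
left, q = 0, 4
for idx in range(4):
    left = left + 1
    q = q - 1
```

left goes 0→4, q goes 4→0
`left, q` takes the values: (0, 4) → (1, 4) → (1, 3) → (2, 3) → (2, 2) → (3, 2) → (3, 1) → (4, 1) → (4, 0)

Answer: 4, 0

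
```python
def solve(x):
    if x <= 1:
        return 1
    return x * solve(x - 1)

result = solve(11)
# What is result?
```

solve(11) = 11 * 10 * 9 * 8 * 7 * 6 * 5 * 4 * 3 * 2 * 1 = 39916800

Answer: 39916800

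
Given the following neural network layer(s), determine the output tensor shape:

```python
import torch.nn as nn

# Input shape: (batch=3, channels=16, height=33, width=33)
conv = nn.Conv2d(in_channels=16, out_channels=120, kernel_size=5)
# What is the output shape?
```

Input: (3, 16, 33, 33) -> Output: (3, 120, 29, 29)

Answer: (3, 120, 29, 29)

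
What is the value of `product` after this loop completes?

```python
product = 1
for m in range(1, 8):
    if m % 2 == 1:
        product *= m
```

Product of odd numbers 1 to 7
`product` takes the values: 1 → 3 → 15 → 105

Answer: 105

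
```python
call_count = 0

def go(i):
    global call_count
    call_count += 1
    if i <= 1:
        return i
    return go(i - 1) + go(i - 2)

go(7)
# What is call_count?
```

Calls(i) = 1 + Calls(i-1) + Calls(i-2); Calls(0)=Calls(1)=1. For i=7 this gives 41.

Answer: 41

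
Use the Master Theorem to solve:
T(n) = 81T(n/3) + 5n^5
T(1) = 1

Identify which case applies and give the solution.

a=81, b=3, f(n)=5n^5. log_3(81) = 4. Since c=5 > 4 and the regularity condition holds (81(n/3)^5 = (81/3^5)n^5 with 81/3^5 < 1), Case 3 applies: T(n) = Θ(f(n)) = O(n^5).

Answer: O(n^5) - Case 3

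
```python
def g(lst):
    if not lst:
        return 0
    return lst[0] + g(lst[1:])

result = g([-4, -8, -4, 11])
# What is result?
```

(-4) + (-8) + (-4) + 11 + 0 = -5

Answer: -5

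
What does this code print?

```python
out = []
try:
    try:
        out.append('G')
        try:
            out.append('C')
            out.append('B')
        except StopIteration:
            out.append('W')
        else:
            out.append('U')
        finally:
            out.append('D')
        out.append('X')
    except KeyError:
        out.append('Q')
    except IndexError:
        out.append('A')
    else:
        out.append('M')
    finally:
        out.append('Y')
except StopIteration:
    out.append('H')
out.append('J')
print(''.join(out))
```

Execution trace: 'G' (try body) → 'C' (inner try body) → 'B' (inner try body, no exception) → 'U' (inner else) → 'D' (inner finally) → 'X' (try body, no exception) → 'M' (else) → 'Y' (finally) → 'J' (after the try/except). Output: GCBUDXMYJ

Answer: GCBUDXMYJ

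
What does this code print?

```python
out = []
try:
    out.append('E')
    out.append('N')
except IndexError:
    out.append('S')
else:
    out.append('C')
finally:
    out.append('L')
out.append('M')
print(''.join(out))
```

Execution trace: 'E' (try body) → 'N' (try body, no exception) → 'C' (else) → 'L' (finally) → 'M' (after the try/except). Output: ENCLM

Answer: ENCLM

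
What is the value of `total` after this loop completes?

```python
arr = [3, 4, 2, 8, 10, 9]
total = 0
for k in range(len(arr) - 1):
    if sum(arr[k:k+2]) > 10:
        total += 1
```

Count windows with sum > 10
`total` takes the values: 0 → 1 → 2

Answer: 2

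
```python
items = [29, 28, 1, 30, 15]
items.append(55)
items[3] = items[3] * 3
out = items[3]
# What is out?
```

Trace:
`items = [29, 28, 1, 30, 15]` → items = [29, 28, 1, 30, 15]
`items.append(55)` → items = [29, 28, 1, 30, 15, 55]
`items[3] = items[3] * 3` → items = [29, 28, 1, 90, 15, 55]
`out = items[3]` → out = 90
So out = 90

Answer: 90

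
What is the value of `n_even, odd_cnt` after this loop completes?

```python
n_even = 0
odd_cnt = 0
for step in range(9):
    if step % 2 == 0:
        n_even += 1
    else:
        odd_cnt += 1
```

Count evens and odds in range(9)
`n_even, odd_cnt` takes the values: (0, 0) → (1, 0) → (1, 1) → (2, 1) → (2, 2) → (3, 2) → (3, 3) → (4, 3) → (4, 4) → (5, 4)

Answer: 5, 4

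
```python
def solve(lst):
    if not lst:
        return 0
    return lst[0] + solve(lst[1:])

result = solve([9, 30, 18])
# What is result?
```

9 + 30 + 18 + 0 = 57

Answer: 57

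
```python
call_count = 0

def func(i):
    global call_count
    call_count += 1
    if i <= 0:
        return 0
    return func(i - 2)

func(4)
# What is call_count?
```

Linear recursion stepping by 2: 3 calls from i=4 down to ≤0.

Answer: 3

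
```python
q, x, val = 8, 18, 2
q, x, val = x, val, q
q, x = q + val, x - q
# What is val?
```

Trace:
`q, x, val = 8, 18, 2` → q = 8; x = 18; val = 2
`q, x, val = x, val, q` → q = 18; x = 2; val = 8
`q, x = q + val, x - q` → q = 26; x = -16
So val = 8

Answer: 8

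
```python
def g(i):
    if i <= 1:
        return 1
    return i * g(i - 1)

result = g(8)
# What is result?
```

g(8) = 8 * 7 * 6 * 5 * 4 * 3 * 2 * 1 = 40320

Answer: 40320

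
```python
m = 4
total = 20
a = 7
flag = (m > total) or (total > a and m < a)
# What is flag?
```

Trace:
`m = 4` → m = 4
`total = 20` → total = 20
`a = 7` → a = 7
`flag = (m > total) or (total > a and m < a)` → flag = True
So flag = True

Answer: True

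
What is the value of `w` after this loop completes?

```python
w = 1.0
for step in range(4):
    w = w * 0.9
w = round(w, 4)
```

Exponential decay: 1.0 * 0.9^4
`w` takes the values: 1.0 → 0.9 → 0.81 → 0.729 → 0.6561

Answer: 0.6561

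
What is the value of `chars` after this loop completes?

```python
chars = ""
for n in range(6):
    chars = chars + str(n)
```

Concatenate digits 0 to 5
`chars` takes the values: "" → "0" → "01" → "012" → "0123" → "01234" → "012345"

Answer: "012345"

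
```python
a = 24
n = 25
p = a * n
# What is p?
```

Trace:
`a = 24` → a = 24
`n = 25` → n = 25
`p = a * n` → p = 600
So p = 600

Answer: 600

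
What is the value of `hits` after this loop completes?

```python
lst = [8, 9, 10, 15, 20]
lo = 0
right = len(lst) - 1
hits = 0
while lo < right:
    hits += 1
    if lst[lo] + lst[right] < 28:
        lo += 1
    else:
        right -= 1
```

Steps to find pair summing to 28
`hits` takes the values: 0 → 1 → 2 → 3 → 4

Answer: 4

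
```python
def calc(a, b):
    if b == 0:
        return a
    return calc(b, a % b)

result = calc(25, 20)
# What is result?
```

calc(25, 20) -> calc(20, 5) -> calc(5, 0) -> 5

Answer: 5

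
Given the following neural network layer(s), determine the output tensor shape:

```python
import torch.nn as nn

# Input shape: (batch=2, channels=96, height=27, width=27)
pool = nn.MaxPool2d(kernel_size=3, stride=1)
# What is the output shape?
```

Input: (2, 96, 27, 27) -> Output: (2, 96, 25, 25)

Answer: (2, 96, 25, 25)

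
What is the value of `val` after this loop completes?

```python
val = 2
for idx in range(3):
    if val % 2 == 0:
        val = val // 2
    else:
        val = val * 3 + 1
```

Collatz-style transformation from 2
`val` takes the values: 2 → 1 → 4 → 2

Answer: 2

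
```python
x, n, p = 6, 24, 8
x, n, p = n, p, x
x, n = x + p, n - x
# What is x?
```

Trace:
`x, n, p = 6, 24, 8` → x = 6; n = 24; p = 8
`x, n, p = n, p, x` → x = 24; n = 8; p = 6
`x, n = x + p, n - x` → x = 30; n = -16
So x = 30

Answer: 30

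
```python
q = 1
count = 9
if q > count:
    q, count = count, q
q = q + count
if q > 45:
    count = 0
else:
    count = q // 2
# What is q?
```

Trace:
`q = 1` → q = 1
`count = 9` → count = 9
`if q > count: ...` → q > count is False → no variable changes
`q = q + count` → q = 10
`if q > 45: ...` → q > 45 is False, take else branch → count = 5
So q = 10

Answer: 10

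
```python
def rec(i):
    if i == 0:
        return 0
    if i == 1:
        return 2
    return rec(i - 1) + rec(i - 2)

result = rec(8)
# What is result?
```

Build up from base cases: rec(0)=0, rec(1)=2, rec(2)=2, rec(3)=4, rec(4)=6, rec(5)=10, rec(6)=16, ..., rec(8)=42

Answer: 42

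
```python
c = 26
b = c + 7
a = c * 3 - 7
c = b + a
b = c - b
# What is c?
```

Trace:
`c = 26` → c = 26
`b = c + 7` → b = 33
`a = c * 3 - 7` → a = 71
`c = b + a` → c = 104
`b = c - b` → b = 71
So c = 104

Answer: 104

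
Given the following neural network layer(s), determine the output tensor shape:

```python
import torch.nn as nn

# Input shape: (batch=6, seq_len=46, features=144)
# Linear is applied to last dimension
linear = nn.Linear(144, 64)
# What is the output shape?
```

Input: (6, 46, 144) -> Output: (6, 46, 64)

Answer: (6, 46, 64)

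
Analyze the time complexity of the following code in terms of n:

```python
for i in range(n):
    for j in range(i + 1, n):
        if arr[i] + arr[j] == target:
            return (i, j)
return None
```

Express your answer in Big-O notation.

This is Two sum brute force. Time complexity: O(n²).

Answer: O(n²)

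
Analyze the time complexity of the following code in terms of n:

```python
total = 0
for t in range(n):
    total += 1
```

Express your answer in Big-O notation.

Each loop level contributes: n. Multiplying the contributions gives O(n).

Answer: O(n)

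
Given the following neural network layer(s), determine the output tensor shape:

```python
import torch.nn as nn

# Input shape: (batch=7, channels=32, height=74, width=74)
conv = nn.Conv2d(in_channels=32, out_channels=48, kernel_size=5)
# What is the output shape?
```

Input: (7, 32, 74, 74) -> Output: (7, 48, 70, 70)

Answer: (7, 48, 70, 70)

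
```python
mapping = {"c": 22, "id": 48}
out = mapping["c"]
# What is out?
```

Trace:
`mapping = {"c": 22, "id": 48}` → mapping = {'c': 22, 'id': 48}
`out = mapping["c"]` → out = 22
So out = 22

Answer: 22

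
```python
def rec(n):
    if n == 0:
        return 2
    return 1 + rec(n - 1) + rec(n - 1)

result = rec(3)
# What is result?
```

rec(n) = 1 + 2·rec(n-1), rec(0)=2. Closed form: (2+1)·2^3 - 1 = 23.

Answer: 23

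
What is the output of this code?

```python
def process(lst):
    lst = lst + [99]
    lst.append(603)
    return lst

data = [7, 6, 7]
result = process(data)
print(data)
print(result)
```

Key concept: rebinding parameter vs mutation.
Step by step:
`data = [7, 6, 7]` → data = [7, 6, 7]
`result = process(data)` → result = [7, 6, 7, 99, 603]
`print(data)` → prints [7, 6, 7]
`print(result)` → prints [7, 6, 7, 99, 603]

Answer:
[7, 6, 7]
[7, 6, 7, 99, 603]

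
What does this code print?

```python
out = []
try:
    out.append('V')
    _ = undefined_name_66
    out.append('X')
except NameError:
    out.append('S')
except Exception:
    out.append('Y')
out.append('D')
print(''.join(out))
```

Execution trace: 'V' (try body) → 'S' (except NameError) → 'D' (after the try/except). Output: VSD

Answer: VSD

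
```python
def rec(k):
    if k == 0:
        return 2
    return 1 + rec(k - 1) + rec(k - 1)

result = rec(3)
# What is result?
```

rec(k) = 1 + 2·rec(k-1), rec(0)=2. Closed form: (2+1)·2^3 - 1 = 23.

Answer: 23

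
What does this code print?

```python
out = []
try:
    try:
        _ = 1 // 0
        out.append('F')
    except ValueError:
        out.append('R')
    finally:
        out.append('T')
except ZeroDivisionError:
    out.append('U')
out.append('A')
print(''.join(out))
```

Execution trace: 'T' (finally) → 'U' (outer except ZeroDivisionError) → 'A' (after the try/except). Output: TUA

Answer: TUA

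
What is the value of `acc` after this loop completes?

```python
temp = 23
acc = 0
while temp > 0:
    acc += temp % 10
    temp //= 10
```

Sum digits of 23
`acc` takes the values: 0 → 3 → 5

Answer: 5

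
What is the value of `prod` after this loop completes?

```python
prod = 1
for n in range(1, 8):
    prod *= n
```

7! = 5040
`prod` takes the values: 1 → 2 → 6 → 24 → 120 → 720 → 5040

Answer: 5040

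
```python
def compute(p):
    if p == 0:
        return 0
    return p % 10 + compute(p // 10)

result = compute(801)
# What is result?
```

Sum of digits of 801: 1 + 0 + 8 = 9

Answer: 9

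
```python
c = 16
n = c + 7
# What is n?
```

Trace:
`c = 16` → c = 16
`n = c + 7` → n = 23
So n = 23

Answer: 23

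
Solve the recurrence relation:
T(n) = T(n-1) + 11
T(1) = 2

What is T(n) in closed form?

Unrolling: T(n) = T(1) + 11·(n-1) = 2 + 11(n-1) = 11n - 9.

Answer: T(n) = 11n - 9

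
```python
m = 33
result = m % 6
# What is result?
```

Trace:
`m = 33` → m = 33
`result = m % 6` → result = 3
So result = 3

Answer: 3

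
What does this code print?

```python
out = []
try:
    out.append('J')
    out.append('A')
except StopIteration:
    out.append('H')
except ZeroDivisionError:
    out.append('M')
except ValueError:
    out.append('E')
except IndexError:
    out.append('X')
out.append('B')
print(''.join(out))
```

Execution trace: 'J' (try body) → 'A' (try body, no exception) → 'B' (after the try/except). Output: JAB

Answer: JAB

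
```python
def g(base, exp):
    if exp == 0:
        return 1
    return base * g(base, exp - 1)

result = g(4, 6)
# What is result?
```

g(4, 6) = 4 * 4 * 4 * 4 * 4 * 4 = 4096

Answer: 4096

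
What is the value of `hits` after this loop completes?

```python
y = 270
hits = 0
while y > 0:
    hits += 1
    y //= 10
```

Count digits by repeated division by 10
`hits` takes the values: 0 → 1 → 2 → 3

Answer: 3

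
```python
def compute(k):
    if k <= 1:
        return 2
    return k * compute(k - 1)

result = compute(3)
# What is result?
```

compute(3) = 3 * 2 * 2 = 12

Answer: 12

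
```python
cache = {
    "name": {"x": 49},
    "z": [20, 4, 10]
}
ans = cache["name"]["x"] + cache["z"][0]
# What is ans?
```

Trace:
`cache = { ...` → cache = {'name': {'x': 49}, 'z': [20, 4, 10]}
`ans = cache["name"]["x"] + cache["z"][0]` → ans = 69
So ans = 69

Answer: 69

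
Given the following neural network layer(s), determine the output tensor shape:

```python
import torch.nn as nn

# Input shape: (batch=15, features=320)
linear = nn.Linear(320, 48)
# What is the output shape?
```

Input: (15, 320) -> Output: (15, 48)

Answer: (15, 48)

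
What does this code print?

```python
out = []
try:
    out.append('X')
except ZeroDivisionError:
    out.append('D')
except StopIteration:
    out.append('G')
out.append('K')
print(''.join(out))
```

Execution trace: 'X' (try body, no exception) → 'K' (after the try/except). Output: XK

Answer: XK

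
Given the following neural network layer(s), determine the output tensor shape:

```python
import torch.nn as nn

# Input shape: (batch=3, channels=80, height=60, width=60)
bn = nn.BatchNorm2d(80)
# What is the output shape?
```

Input: (3, 80, 60, 60) -> Output: (3, 80, 60, 60)

Answer: (3, 80, 60, 60)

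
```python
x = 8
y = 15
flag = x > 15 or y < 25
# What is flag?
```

Trace:
`x = 8` → x = 8
`y = 15` → y = 15
`flag = x > 15 or y < 25` → flag = True
So flag = True

Answer: True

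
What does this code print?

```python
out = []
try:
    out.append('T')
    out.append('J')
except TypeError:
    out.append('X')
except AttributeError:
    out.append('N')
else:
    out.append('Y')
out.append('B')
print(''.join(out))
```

Execution trace: 'T' (try body) → 'J' (try body, no exception) → 'Y' (else) → 'B' (after the try/except). Output: TJYB

Answer: TJYB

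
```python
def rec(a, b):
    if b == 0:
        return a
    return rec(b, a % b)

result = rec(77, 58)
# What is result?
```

rec(77, 58) -> rec(58, 19) -> rec(19, 1) -> rec(1, 0) -> 1

Answer: 1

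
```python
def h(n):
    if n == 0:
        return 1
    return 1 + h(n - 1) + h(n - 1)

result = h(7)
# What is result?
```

h(n) = 1 + 2·h(n-1), h(0)=1. Closed form: (1+1)·2^7 - 1 = 255.

Answer: 255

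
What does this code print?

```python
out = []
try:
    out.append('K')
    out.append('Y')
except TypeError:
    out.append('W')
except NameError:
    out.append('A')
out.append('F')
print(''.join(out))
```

Execution trace: 'K' (try body) → 'Y' (try body, no exception) → 'F' (after the try/except). Output: KYF

Answer: KYF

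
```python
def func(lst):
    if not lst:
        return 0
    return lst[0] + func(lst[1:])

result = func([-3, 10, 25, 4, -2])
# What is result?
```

(-3) + 10 + 25 + 4 + (-2) + 0 = 34

Answer: 34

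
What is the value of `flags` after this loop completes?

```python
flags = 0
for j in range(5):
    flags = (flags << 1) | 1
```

Build 5 consecutive 1-bits: 0b11111
`flags` takes the values: 0 → 1 → 3 → 7 → 15 → 31

Answer: 31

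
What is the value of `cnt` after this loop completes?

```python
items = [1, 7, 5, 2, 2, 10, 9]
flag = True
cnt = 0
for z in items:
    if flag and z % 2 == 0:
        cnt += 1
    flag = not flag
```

Count even values at even positions
`cnt` takes the values: 0 → 1

Answer: 1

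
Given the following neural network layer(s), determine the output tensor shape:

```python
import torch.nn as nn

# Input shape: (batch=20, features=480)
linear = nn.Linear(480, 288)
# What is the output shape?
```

Input: (20, 480) -> Output: (20, 288)

Answer: (20, 288)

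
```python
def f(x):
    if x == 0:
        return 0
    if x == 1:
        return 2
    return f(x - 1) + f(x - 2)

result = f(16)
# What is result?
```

Build up from base cases: f(0)=0, f(1)=2, f(2)=2, f(3)=4, f(4)=6, f(5)=10, f(6)=16, ..., f(16)=1974

Answer: 1974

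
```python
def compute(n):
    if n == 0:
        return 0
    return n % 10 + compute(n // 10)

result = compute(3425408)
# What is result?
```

Sum of digits of 3425408: 8 + 0 + 4 + 5 + 2 + 4 + 3 = 26

Answer: 26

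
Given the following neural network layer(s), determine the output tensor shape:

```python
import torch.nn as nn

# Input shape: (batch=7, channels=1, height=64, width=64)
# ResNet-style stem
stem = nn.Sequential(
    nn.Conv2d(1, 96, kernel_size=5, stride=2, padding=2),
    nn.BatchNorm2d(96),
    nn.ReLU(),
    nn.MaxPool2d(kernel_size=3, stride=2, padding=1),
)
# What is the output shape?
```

Input: (7, 1, 64, 64) -> after Conv2d 5x5 stride=2: (7, 96, 32, 32) -> Output: (7, 96, 16, 16)

Answer: (7, 96, 16, 16)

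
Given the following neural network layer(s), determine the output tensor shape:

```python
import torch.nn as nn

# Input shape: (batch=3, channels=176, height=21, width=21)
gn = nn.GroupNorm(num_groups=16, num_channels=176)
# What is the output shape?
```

Input: (3, 176, 21, 21) -> Output: (3, 176, 21, 21)

Answer: (3, 176, 21, 21)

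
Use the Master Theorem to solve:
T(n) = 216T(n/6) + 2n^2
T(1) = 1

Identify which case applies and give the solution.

a=216, b=6, f(n)=2n^2. log_6(216) = 3. Since c=2 < 3, Case 1 applies: T(n) = Θ(n^log_b(a)) = O(n^3).

Answer: O(n^3) - Case 1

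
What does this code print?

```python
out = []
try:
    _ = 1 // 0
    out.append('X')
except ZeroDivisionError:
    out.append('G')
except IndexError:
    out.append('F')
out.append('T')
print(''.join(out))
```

Execution trace: 'G' (except ZeroDivisionError) → 'T' (after the try/except). Output: GT

Answer: GT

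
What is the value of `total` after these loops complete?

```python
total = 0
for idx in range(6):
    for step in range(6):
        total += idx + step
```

Sum of all idx+step for idx,step in 6x6
`total` takes the values: 0 → 1 → 3 → 6 → 10 → 15 → 16 → 18 → 21 → 25 → 30 → 36 → 38 → 41 → 45 → 50 → 56 → 63 → 66 → 70 → 75 → 81 → 88 → 96 → 100 → 105 → 111 → 118 → 126 → 135 → 140 → 146 → 153 → 161 → 170 → 180

Answer: 180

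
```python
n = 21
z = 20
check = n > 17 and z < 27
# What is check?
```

Trace:
`n = 21` → n = 21
`z = 20` → z = 20
`check = n > 17 and z < 27` → check = True
So check = True

Answer: True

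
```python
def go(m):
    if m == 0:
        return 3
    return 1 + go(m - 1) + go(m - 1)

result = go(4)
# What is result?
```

go(m) = 1 + 2·go(m-1), go(0)=3. Closed form: (3+1)·2^4 - 1 = 63.

Answer: 63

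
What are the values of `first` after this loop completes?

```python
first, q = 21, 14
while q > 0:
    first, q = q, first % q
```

GCD of 21 and 14
`first` takes the values: 21 → 14 → 7

Answer: 7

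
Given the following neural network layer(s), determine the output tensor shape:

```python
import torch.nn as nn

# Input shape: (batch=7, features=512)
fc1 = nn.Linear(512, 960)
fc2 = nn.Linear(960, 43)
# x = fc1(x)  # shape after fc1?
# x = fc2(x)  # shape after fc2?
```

Input: (7, 512) -> after fc1: (7, 960) -> Output: (7, 43)

Answer: (7, 43)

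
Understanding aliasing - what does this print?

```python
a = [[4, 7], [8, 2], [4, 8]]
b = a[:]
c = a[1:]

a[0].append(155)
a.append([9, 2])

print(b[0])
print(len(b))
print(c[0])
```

Key concept: slice with nested mutation.
Step by step:
`a = [[4, 7], [8, 2], [4, 8]]` → a = [[4, 7], [8, 2], [4, 8]]
`b = a[:]` → b = [[4, 7], [8, 2], [4, 8]]
`c = a[1:]` → c = [[8, 2], [4, 8]]
`a[0].append(155)` → a = [[4, 7, 155], [8, 2], [4, 8]]; b = [[4, 7, 155], [8, 2], [4, 8]]
`a.append([9, 2])` → a = [[4, 7, 155], [8, 2], [4, 8], [9, 2]]
`print(b[0])` → prints [4, 7, 155]
`print(len(b))` → prints 3
`print(c[0])` → prints [8, 2]

Answer:
[4, 7, 155]
3
[8, 2]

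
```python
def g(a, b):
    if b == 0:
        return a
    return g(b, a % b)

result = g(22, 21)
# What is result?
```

g(22, 21) -> g(21, 1) -> g(1, 0) -> 1

Answer: 1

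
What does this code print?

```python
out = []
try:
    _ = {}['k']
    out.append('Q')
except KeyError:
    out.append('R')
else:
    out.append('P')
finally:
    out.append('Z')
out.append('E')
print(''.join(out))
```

Execution trace: 'R' (except KeyError) → 'Z' (finally) → 'E' (after the try/except). Output: RZE

Answer: RZE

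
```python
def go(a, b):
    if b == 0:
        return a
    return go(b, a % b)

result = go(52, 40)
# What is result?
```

go(52, 40) -> go(40, 12) -> go(12, 4) -> go(4, 0) -> 4

Answer: 4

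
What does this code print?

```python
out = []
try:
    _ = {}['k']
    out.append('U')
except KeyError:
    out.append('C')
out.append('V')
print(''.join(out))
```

Execution trace: 'C' (except KeyError) → 'V' (after the try/except). Output: CV

Answer: CV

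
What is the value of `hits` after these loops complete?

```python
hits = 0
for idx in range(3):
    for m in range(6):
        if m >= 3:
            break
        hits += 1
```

Inner breaks at 3, outer runs 3 times
`hits` takes the values: 0 → 1 → 2 → 3 → 4 → 5 → 6 → 7 → 8 → 9

Answer: 9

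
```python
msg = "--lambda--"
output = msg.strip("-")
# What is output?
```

Trace:
`msg = "--lambda--"` → msg = '--lambda--'
`output = msg.strip("-")` → output = 'lambda'
So output = 'lambda'

Answer: 'lambda'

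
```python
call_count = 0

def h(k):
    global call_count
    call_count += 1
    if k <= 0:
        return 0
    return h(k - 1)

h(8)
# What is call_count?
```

Linear recursion stepping by 1: 9 calls from k=8 down to ≤0.

Answer: 9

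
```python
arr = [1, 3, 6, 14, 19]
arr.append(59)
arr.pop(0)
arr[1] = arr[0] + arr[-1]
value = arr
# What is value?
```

Trace:
`arr = [1, 3, 6, 14, 19]` → arr = [1, 3, 6, 14, 19]
`arr.append(59)` → arr = [1, 3, 6, 14, 19, 59]
`arr.pop(0)` → arr = [3, 6, 14, 19, 59]
`arr[1] = arr[0] + arr[-1]` → arr = [3, 62, 14, 19, 59]
`value = arr` → value = [3, 62, 14, 19, 59]
So value = [3, 62, 14, 19, 59]

Answer: [3, 62, 14, 19, 59]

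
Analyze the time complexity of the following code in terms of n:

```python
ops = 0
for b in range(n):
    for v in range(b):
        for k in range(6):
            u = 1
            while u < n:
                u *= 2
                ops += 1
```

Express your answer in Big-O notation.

Each loop level contributes: n × n × 1 × log n. Multiplying the contributions gives O(n^2 log n).

Answer: O(n^2 log n)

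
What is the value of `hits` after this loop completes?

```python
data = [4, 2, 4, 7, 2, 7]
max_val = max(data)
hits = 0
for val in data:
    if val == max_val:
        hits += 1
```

Count of max value 7 in [4, 2, 4, 7, 2, 7]
`hits` takes the values: 0 → 1 → 2

Answer: 2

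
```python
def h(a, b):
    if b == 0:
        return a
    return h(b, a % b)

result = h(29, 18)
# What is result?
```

h(29, 18) -> h(18, 11) -> h(11, 7) -> h(7, 4) -> h(4, 3) -> h(3, 1) -> h(1, 0) -> 1

Answer: 1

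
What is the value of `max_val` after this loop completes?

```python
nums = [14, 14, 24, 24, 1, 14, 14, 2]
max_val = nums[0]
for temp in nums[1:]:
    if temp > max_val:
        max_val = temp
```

Maximum of [14, 14, 24, 24, 1, 14, 14, 2]
`max_val` takes the values: 14 → 24

Answer: 24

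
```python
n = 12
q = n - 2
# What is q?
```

Trace:
`n = 12` → n = 12
`q = n - 2` → q = 10
So q = 10

Answer: 10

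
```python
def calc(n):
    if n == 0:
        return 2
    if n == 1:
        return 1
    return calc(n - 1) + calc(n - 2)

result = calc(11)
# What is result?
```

Build up from base cases: calc(0)=2, calc(1)=1, calc(2)=3, calc(3)=4, calc(4)=7, calc(5)=11, calc(6)=18, ..., calc(11)=199

Answer: 199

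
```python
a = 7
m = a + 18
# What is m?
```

Trace:
`a = 7` → a = 7
`m = a + 18` → m = 25
So m = 25

Answer: 25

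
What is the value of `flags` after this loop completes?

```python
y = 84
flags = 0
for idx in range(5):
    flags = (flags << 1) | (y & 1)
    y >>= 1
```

Reverse lowest 5 bits of 84
`flags` takes the values: 0 → 1 → 2 → 5

Answer: 5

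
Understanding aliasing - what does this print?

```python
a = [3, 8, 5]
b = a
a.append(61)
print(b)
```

Key concept: basic list aliasing.
Step by step:
`a = [3, 8, 5]` → a = [3, 8, 5]
`b = a` → b = [3, 8, 5] (same object as a)
`a.append(61)` → a = [3, 8, 5, 61] (same object as b); b = [3, 8, 5, 61] (same object as a)
`print(b)` → prints [3, 8, 5, 61]

Answer: [3, 8, 5, 61]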